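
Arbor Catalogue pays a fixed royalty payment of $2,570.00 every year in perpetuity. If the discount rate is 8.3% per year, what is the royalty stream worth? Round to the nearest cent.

$30963.86

Level perpetuity: PV = C / r = $2,570.00 / 0.083 = $30,963.86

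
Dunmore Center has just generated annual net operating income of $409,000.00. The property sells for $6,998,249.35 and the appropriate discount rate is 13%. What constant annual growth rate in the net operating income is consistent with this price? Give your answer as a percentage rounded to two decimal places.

P = D₀(1+g)/(r−g) ⇒ P(r−g) = D₀(1+g) ⇒ g(P+D₀) = P·r − D₀
g = (P·r − D₀)/(P + D₀) = ($6,998,249.35×0.13 − $409,000.00) / ($6,998,249.35 + $409,000.00) = 0.067606

6.76%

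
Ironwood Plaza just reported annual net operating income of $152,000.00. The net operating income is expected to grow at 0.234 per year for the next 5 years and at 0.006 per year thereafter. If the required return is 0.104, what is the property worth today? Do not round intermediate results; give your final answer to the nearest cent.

D_1 = 187568.00000
D_2 = 231458.91200
D_3 = 285620.29741
D_4 = 352455.44700
D_5 = 434930.02160
Terminal value at year 5: TV = D_5×(1+g_2)/(r−g_2) = 437539.60173/0.098 = 4464689.81357
P_0 = D_1/(1+r)^1 + D_2/(1+r)^2 + D_3/(1+r)^3 + D_4/(1+r)^4 + D_5/(1+r)^5 + TV/(1+r)^5
    = 169898.55072 + 189904.72065 + 212266.68956 + 237261.86134 + 265200.30516 + 2722362.31623 = 3796894.44367

$3796894.44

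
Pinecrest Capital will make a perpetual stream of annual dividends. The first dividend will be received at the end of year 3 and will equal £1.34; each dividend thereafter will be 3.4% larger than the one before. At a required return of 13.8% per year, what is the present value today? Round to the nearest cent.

Value at end of year 2: C₁ / (r − g) = £1.34 / (0.138 − 0.034) = £12.8846
Discount to today: PV = £12.8846 / (1 + 0.138)^2 = £12.8846 / 1.295044 = £9.95

£9.95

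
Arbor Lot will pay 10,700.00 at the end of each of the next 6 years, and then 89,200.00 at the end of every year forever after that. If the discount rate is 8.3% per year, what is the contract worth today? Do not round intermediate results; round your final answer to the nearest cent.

PV of 6-year annuity: 10,700.00 × [1 − (1+0.083)^−6] / 0.083 = 49017.83975
Perpetuity value at year 6: 89,200.00 / 0.083 = 1074698.79518
PV of perpetuity: 1074698.79518 / (1+0.083)^6 = 666064.09367
Total PV = 49017.83975 + 666064.09367 = 715081.93343

715081.93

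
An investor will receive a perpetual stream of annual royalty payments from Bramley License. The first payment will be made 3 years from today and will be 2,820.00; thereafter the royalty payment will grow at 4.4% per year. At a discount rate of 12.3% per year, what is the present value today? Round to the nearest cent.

Value at end of year 2: C₁ / (r − g) = 2,820.00 / (0.123 − 0.044) = 35,696.2025
Discount to today: PV = 35,696.2025 / (1 + 0.123)^2 = 35,696.2025 / 1.261129 = 28,304.96

28304.96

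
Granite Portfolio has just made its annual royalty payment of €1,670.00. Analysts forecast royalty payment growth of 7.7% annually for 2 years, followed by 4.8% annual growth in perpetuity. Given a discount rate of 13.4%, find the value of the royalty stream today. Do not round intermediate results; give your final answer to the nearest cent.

D_1 = 1798.59000
D_2 = 1937.08143
Terminal value at year 2: TV = D_2×(1+g_2)/(r−g_2) = 2030.06134/0.086 = 23605.36440
P_0 = D_1/(1+r)^1 + D_2/(1+r)^2 + TV/(1+r)^2
    = 1586.05820 + 1506.33570 + 18356.27689 = 21448.67079

€21448.67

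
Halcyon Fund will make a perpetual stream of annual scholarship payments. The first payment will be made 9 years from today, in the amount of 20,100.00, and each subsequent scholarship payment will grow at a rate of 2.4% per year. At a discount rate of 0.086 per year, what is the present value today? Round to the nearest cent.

167558.23

Value at end of year 8: C₁ / (r − g) = 20,100.00 / (0.086 − 0.024) = 324,193.5484
Discount to today: PV = 324,193.5484 / (1 + 0.086)^8 = 324,193.5484 / 1.934811 = 167,558.23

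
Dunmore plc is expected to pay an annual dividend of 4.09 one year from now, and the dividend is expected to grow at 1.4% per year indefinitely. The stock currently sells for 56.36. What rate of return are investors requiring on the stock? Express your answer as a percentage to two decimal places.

8.66%

P = D₁/(r − g) ⇒ r = D₁/P + g = 4.0900/56.36 + 0.014 = 0.072569 + 0.014 = 0.086569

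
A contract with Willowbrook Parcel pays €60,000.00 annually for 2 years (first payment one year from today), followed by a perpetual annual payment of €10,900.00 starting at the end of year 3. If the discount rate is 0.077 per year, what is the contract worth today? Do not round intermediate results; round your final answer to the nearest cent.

€229478.22

PV of 2-year annuity: €60,000.00 × [1 − (1+0.077)^−2] / 0.077 = 107437.61041
Perpetuity value at year 2: €10,900.00 / 0.077 = 141558.44156
PV of perpetuity: 141558.44156 / (1+0.077)^2 = 122040.60900
Total PV = 107437.61041 + 122040.60900 = 229478.21941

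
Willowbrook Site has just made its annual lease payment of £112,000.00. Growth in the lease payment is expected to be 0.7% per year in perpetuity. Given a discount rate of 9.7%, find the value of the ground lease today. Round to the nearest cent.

D₁ = D₀ × (1 + g) = £112,000.00 × 1.007 = £112,784.0000
Growing perpetuity: P = D₁ / (r − g) = £112,784.0000 / (0.097 − 0.007) = £1,253,155.56

£1253155.56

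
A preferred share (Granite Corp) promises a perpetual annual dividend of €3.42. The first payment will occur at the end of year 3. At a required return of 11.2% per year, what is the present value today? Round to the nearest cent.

Value at end of year 2: C / r = €3.42 / 0.112 = €30.5357
Discount to today: PV = €30.5357 / (1 + 0.112)^2 = €30.5357 / 1.236544 = €24.69

€24.69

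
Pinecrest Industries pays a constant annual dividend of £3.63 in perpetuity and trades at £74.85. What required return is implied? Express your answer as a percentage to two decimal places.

P = C/r ⇒ r = C/P = £3.63/£74.85 = 0.048497

4.85%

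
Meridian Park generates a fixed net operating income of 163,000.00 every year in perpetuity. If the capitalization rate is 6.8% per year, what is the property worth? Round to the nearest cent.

2397058.82

Level perpetuity: PV = C / r = 163,000.00 / 0.068 = 2,397,058.82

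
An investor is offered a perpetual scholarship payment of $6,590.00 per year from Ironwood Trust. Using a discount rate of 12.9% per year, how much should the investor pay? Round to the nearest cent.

$51085.27

Level perpetuity: PV = C / r = $6,590.00 / 0.129 = $51,085.27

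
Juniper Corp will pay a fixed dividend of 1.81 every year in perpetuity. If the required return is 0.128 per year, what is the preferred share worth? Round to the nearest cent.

Level perpetuity: PV = C / r = 1.81 / 0.128 = 14.14

14.14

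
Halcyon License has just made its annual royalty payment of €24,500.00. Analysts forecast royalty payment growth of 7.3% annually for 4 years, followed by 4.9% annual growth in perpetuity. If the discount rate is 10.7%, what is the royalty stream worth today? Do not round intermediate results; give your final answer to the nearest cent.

€481833.52

D_1 = 26288.50000
D_2 = 28207.56050
D_3 = 30266.71242
D_4 = 32476.18242
Terminal value at year 4: TV = D_4×(1+g_2)/(r−g_2) = 34067.51536/0.058 = 587370.95451
P_0 = D_1/(1+r)^1 + D_2/(1+r)^2 + D_3/(1+r)^3 + D_4/(1+r)^4 + TV/(1+r)^4
    = 23747.51581 + 23018.14315 + 22311.17217 + 21625.91485 + 391130.77035 = 481833.51633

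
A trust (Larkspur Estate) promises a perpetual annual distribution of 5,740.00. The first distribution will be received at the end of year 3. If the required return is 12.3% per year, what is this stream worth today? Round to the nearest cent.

Value at end of year 2: C / r = 5,740.00 / 0.123 = 46,666.6667
Discount to today: PV = 46,666.6667 / (1 + 0.123)^2 = 46,666.6667 / 1.261129 = 37,003.88

37003.88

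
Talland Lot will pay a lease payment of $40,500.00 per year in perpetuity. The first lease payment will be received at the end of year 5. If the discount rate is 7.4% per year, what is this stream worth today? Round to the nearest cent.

$411344.96

Value at end of year 4: C / r = $40,500.00 / 0.074 = $547,297.2973
Discount to today: PV = $547,297.2973 / (1 + 0.074)^4 = $547,297.2973 / 1.330507 = $411,344.96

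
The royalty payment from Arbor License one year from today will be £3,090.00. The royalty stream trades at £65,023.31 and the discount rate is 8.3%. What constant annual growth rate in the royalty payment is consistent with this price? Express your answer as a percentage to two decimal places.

3.55%

P = D₁/(r−g) ⇒ g = r − D₁/P = 0.083 − £3,090.00/£65,023.31 = 0.035479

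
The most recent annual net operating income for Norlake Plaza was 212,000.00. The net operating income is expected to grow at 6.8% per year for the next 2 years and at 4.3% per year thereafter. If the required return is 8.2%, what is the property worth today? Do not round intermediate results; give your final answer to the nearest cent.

D_1 = 226416.00000
D_2 = 241812.28800
Terminal value at year 2: TV = D_2×(1+g_2)/(r−g_2) = 252210.21638/0.039 = 6466928.62523
P_0 = D_1/(1+r)^1 + D_2/(1+r)^2 + TV/(1+r)^2
    = 209256.93161 + 206549.35578 + 5523871.23287 = 5939677.52026

5939677.52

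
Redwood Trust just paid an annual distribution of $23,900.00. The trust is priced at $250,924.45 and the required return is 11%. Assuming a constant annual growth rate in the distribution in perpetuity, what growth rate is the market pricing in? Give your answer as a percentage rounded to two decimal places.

P = D₀(1+g)/(r−g) ⇒ P(r−g) = D₀(1+g) ⇒ g(P+D₀) = P·r − D₀
g = (P·r − D₀)/(P + D₀) = ($250,924.45×0.11 − $23,900.00) / ($250,924.45 + $23,900.00) = 0.013469

1.35%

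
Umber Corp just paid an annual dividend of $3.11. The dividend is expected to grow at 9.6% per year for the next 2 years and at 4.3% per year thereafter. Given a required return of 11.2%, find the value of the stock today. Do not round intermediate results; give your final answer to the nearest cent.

$51.75

D_1 = 3.40856
D_2 = 3.73578
Terminal value at year 2: TV = D_2×(1+g_2)/(r−g_2) = 3.89642/0.069 = 56.46986
P_0 = D_1/(1+r)^1 + D_2/(1+r)^2 + TV/(1+r)^2
    = 3.06525 + 3.02115 + 45.66749 = 51.75389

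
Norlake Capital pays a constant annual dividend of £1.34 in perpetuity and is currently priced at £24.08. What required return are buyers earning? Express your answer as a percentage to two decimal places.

P = C/r ⇒ r = C/P = £1.34/£24.08 = 0.055648

5.56%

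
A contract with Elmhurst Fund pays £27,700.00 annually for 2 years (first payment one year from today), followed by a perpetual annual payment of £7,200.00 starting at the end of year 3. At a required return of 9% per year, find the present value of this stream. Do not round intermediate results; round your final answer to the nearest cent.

PV of 2-year annuity: £27,700.00 × [1 − (1+0.09)^−2] / 0.09 = 48727.37985
Perpetuity value at year 2: £7,200.00 / 0.09 = 80000.00000
PV of perpetuity: 80000.00000 / (1+0.09)^2 = 67334.39946
Total PV = 48727.37985 + 67334.39946 = 116061.77931

£116061.78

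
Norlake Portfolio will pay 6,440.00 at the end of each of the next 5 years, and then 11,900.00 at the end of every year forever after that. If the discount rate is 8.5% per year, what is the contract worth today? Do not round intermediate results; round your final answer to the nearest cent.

PV of 5-year annuity: 6,440.00 × [1 − (1+0.085)^−5] / 0.085 = 25377.73499
Perpetuity value at year 5: 11,900.00 / 0.085 = 140000.00000
PV of perpetuity: 140000.00000 / (1+0.085)^5 = 93106.35926
Total PV = 25377.73499 + 93106.35926 = 118484.09425

118484.09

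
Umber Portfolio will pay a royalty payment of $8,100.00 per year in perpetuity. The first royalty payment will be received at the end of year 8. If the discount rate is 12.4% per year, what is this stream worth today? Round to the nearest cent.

Value at end of year 7: C / r = $8,100.00 / 0.124 = $65,322.5806
Discount to today: PV = $65,322.5806 / (1 + 0.124)^7 = $65,322.5806 / 2.266544 = $28,820.34

$28820.34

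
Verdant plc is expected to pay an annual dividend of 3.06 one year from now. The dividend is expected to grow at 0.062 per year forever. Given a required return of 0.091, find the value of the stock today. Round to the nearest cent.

Growing perpetuity: P = D₁ / (r − g) = 3.0600 / (0.091 − 0.062) = 105.52

105.52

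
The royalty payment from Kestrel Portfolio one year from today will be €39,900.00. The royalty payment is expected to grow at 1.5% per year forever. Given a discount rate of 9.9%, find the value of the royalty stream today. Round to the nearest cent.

Growing perpetuity: P = D₁ / (r − g) = €39,900.0000 / (0.099 − 0.015) = €475,000.00

€475000.00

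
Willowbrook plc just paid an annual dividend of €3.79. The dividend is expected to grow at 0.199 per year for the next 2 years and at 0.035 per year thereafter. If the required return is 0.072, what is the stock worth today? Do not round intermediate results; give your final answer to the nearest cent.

€141.61

D_1 = 4.54421
D_2 = 5.44851
Terminal value at year 2: TV = D_2×(1+g_2)/(r−g_2) = 5.63921/0.037 = 152.41096
P_0 = D_1/(1+r)^1 + D_2/(1+r)^2 + TV/(1+r)^2
    = 4.23900 + 4.74120 + 132.62538 = 141.60558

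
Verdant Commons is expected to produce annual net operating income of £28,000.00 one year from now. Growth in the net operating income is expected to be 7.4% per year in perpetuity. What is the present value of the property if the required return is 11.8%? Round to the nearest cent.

Growing perpetuity: P = D₁ / (r − g) = £28,000.0000 / (0.118 − 0.074) = £636,363.64

£636363.64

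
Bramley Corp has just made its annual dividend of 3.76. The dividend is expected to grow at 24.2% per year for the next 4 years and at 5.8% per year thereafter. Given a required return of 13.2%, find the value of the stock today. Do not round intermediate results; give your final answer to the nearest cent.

D_1 = 4.66992
D_2 = 5.80004
D_3 = 7.20365
D_4 = 8.94693
Terminal value at year 4: TV = D_4×(1+g_2)/(r−g_2) = 9.46586/0.074 = 127.91697
P_0 = D_1/(1+r)^1 + D_2/(1+r)^2 + D_3/(1+r)^3 + D_4/(1+r)^4 + TV/(1+r)^4
    = 4.12537 + 4.52625 + 4.96608 + 5.44865 + 77.90090 = 96.96724

96.97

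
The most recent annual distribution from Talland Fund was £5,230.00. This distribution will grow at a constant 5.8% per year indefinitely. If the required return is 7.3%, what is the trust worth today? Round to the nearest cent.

£368889.33

D₁ = D₀ × (1 + g) = £5,230.00 × 1.058 = £5,533.3400
Growing perpetuity: P = D₁ / (r − g) = £5,533.3400 / (0.073 − 0.058) = £368,889.33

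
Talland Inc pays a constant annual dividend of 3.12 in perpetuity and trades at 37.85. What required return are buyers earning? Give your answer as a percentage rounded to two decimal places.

P = C/r ⇒ r = C/P = 3.12/37.85 = 0.082431

8.24%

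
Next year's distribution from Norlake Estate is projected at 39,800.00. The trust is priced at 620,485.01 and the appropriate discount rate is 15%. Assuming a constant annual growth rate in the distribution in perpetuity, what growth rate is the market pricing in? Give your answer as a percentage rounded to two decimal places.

8.59%

P = D₁/(r−g) ⇒ g = r − D₁/P = 0.15 − 39,800.00/620,485.01 = 0.085857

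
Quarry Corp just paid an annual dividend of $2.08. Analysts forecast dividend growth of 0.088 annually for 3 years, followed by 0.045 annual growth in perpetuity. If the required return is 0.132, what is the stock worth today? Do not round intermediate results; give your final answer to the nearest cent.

$27.95

D_1 = 2.26304
D_2 = 2.46219
D_3 = 2.67886
Terminal value at year 3: TV = D_3×(1+g_2)/(r−g_2) = 2.79941/0.087 = 32.17711
P_0 = D_1/(1+r)^1 + D_2/(1+r)^2 + D_3/(1+r)^3 + TV/(1+r)^3
    = 1.99915 + 1.92145 + 1.84676 + 22.18236 = 27.94972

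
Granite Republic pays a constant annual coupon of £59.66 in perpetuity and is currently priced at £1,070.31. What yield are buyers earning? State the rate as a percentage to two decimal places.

5.57%

P = C/r ⇒ r = C/P = £59.66/£1,070.31 = 0.055741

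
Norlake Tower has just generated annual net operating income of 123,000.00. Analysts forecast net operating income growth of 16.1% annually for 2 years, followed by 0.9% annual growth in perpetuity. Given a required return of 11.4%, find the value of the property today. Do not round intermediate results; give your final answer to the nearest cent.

1545598.00

D_1 = 142803.00000
D_2 = 165794.28300
Terminal value at year 2: TV = D_2×(1+g_2)/(r−g_2) = 167286.43155/0.105 = 1593204.10997
P_0 = D_1/(1+r)^1 + D_2/(1+r)^2 + TV/(1+r)^2
    = 128189.40754 + 133597.75777 + 1283810.83418 = 1545597.99949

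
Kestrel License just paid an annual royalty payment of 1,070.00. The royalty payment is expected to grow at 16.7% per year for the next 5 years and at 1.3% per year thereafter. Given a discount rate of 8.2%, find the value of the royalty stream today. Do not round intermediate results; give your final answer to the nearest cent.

29678.74

D_1 = 1248.69000
D_2 = 1457.22123
D_3 = 1700.57718
D_4 = 1984.57356
D_5 = 2315.99735
Terminal value at year 5: TV = D_5×(1+g_2)/(r−g_2) = 2346.10531/0.069 = 34001.52630
P_0 = D_1/(1+r)^1 + D_2/(1+r)^2 + D_3/(1+r)^3 + D_4/(1+r)^4 + D_5/(1+r)^5 + TV/(1+r)^5
    = 1154.05730 + 1244.71800 + 1342.50083 + 1447.96532 + 1561.71490 + 22927.78543 = 29678.74177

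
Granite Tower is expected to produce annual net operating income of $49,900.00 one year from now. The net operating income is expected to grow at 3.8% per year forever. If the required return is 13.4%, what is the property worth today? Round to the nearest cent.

Growing perpetuity: P = D₁ / (r − g) = $49,900.0000 / (0.134 − 0.038) = $519,791.67

$519791.67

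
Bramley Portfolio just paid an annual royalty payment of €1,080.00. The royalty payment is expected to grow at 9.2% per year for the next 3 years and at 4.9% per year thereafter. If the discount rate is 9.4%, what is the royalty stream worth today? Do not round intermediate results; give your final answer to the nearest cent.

D_1 = 1179.36000
D_2 = 1287.86112
D_3 = 1406.34434
Terminal value at year 3: TV = D_3×(1+g_2)/(r−g_2) = 1475.25522/0.045 = 32783.44924
P_0 = D_1/(1+r)^1 + D_2/(1+r)^2 + D_3/(1+r)^3 + TV/(1+r)^3
    = 1078.02559 + 1076.05480 + 1074.08760 + 25038.17549 = 28266.34349

€28266.34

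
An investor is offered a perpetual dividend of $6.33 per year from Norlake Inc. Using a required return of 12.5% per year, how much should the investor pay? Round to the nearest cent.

Level perpetuity: PV = C / r = $6.33 / 0.125 = $50.64

$50.64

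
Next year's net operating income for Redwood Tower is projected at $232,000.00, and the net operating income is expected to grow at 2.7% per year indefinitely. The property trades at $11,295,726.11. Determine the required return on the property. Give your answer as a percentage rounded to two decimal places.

P = D₁/(r − g) ⇒ r = D₁/P + g = $232,000.0000/$11,295,726.11 + 0.027 = 0.020539 + 0.027 = 0.047539

4.75%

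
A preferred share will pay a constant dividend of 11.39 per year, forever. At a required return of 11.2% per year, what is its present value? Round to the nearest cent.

Level perpetuity: PV = C / r = 11.39 / 0.112 = 101.70

101.70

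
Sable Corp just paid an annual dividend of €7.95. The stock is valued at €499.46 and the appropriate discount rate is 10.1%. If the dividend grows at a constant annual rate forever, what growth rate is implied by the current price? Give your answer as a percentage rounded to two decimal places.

8.37%

P = D₀(1+g)/(r−g) ⇒ P(r−g) = D₀(1+g) ⇒ g(P+D₀) = P·r − D₀
g = (P·r − D₀)/(P + D₀) = (€499.46×0.101 − €7.95) / (€499.46 + €7.95) = 0.083750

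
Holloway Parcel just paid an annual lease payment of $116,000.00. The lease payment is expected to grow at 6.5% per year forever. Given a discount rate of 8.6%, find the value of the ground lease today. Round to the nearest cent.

D₁ = D₀ × (1 + g) = $116,000.00 × 1.065 = $123,540.0000
Growing perpetuity: P = D₁ / (r − g) = $123,540.0000 / (0.086 − 0.065) = $5,882,857.14

$5882857.14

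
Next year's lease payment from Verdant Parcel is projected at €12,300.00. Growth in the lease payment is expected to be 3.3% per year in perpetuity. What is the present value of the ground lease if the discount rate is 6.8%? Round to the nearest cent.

Growing perpetuity: P = D₁ / (r − g) = €12,300.0000 / (0.068 − 0.033) = €351,428.57

€351428.57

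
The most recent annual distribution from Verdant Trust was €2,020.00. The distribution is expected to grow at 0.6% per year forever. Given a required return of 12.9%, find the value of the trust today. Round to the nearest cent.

€16521.30

D₁ = D₀ × (1 + g) = €2,020.00 × 1.006 = €2,032.1200
Growing perpetuity: P = D₁ / (r − g) = €2,032.1200 / (0.129 − 0.006) = €16,521.30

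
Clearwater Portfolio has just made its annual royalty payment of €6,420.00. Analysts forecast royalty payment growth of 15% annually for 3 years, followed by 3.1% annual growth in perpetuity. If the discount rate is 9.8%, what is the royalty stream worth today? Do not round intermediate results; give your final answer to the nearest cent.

D_1 = 7383.00000
D_2 = 8490.45000
D_3 = 9764.01750
Terminal value at year 3: TV = D_3×(1+g_2)/(r−g_2) = 10066.70204/0.067 = 150249.28422
P_0 = D_1/(1+r)^1 + D_2/(1+r)^2 + D_3/(1+r)^3 + TV/(1+r)^3
    = 6724.04372 + 7042.48659 + 7376.01054 + 113502.49059 = 134645.03143

€134645.03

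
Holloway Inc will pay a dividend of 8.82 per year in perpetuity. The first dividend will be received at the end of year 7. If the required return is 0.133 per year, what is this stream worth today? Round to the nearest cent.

Value at end of year 6: C / r = 8.82 / 0.133 = 66.3158
Discount to today: PV = 66.3158 / (1 + 0.133)^6 = 66.3158 / 2.115336 = 31.35

31.35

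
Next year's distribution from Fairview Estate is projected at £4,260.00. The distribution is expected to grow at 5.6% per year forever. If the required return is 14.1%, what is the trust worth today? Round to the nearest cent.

Growing perpetuity: P = D₁ / (r − g) = £4,260.0000 / (0.141 − 0.056) = £50,117.65

£50117.65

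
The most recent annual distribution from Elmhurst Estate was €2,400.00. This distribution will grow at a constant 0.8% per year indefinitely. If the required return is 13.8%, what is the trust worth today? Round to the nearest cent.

D₁ = D₀ × (1 + g) = €2,400.00 × 1.008 = €2,419.2000
Growing perpetuity: P = D₁ / (r − g) = €2,419.2000 / (0.138 − 0.008) = €18,609.23

€18609.23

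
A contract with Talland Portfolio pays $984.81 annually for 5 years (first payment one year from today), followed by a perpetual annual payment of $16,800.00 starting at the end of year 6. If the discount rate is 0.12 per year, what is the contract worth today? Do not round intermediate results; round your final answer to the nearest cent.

PV of 5-year annuity: $984.81 × [1 − (1+0.12)^−5] / 0.12 = 3550.01965
Perpetuity value at year 5: $16,800.00 / 0.12 = 140000.00000
PV of perpetuity: 140000.00000 / (1+0.12)^5 = 79439.75980
Total PV = 3550.01965 + 79439.75980 = 82989.77945

$82989.78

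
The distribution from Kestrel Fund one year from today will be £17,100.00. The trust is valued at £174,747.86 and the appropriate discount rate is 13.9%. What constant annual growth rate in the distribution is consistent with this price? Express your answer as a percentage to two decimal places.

4.11%

P = D₁/(r−g) ⇒ g = r − D₁/P = 0.139 − £17,100.00/£174,747.86 = 0.041145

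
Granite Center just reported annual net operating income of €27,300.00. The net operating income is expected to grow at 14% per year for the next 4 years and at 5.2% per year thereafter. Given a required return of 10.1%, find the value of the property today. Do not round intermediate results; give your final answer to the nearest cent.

D_1 = 31122.00000
D_2 = 35479.08000
D_3 = 40446.15120
D_4 = 46108.61237
Terminal value at year 4: TV = D_4×(1+g_2)/(r−g_2) = 48506.26021/0.049 = 989923.67778
P_0 = D_1/(1+r)^1 + D_2/(1+r)^2 + D_3/(1+r)^3 + D_4/(1+r)^4 + TV/(1+r)^4
    = 28267.02997 + 29268.31441 + 30305.06669 + 31378.54317 + 673678.11055 = 792897.06480

€792897.06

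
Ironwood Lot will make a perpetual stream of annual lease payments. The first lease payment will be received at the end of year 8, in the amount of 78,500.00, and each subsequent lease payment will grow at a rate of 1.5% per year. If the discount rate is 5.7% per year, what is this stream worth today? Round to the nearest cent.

Value at end of year 7: C₁ / (r − g) = 78,500.00 / (0.057 − 0.015) = 1,869,047.6190
Discount to today: PV = 1,869,047.6190 / (1 + 0.057)^7 = 1,869,047.6190 / 1.474093 = 1,267,930.52

1267930.52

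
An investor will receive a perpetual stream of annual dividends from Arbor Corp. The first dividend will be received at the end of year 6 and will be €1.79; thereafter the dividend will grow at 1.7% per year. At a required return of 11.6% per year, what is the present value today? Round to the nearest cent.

Value at end of year 5: C₁ / (r − g) = €1.79 / (0.116 − 0.017) = €18.0808
Discount to today: PV = €18.0808 / (1 + 0.116)^5 = €18.0808 / 1.731095 = €10.44

€10.44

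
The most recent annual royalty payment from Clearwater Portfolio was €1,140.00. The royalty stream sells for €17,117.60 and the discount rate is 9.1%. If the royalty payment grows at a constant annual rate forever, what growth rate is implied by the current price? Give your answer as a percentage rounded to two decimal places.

2.29%

P = D₀(1+g)/(r−g) ⇒ P(r−g) = D₀(1+g) ⇒ g(P+D₀) = P·r − D₀
g = (P·r − D₀)/(P + D₀) = (€17,117.60×0.091 − €1,140.00) / (€17,117.60 + €1,140.00) = 0.022878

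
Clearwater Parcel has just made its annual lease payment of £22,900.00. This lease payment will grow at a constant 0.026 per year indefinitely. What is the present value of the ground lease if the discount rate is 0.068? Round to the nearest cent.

£559414.29

D₁ = D₀ × (1 + g) = £22,900.00 × 1.026 = £23,495.4000
Growing perpetuity: P = D₁ / (r − g) = £23,495.4000 / (0.068 − 0.026) = £559,414.29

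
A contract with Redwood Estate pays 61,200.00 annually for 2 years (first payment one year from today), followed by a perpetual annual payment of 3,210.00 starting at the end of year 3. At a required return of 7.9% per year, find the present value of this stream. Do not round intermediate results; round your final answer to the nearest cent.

144186.39

PV of 2-year annuity: 61,200.00 × [1 − (1+0.079)^−2] / 0.079 = 109285.62042
Perpetuity value at year 2: 3,210.00 / 0.079 = 40632.91139
PV of perpetuity: 40632.91139 / (1+0.079)^2 = 34900.77346
Total PV = 109285.62042 + 34900.77346 = 144186.39388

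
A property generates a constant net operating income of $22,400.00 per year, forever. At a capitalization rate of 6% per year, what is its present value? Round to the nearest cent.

$373333.33

Level perpetuity: PV = C / r = $22,400.00 / 0.06 = $373,333.33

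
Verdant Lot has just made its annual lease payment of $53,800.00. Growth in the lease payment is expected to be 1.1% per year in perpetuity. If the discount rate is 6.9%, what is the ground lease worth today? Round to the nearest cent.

$937789.66

D₁ = D₀ × (1 + g) = $53,800.00 × 1.011 = $54,391.8000
Growing perpetuity: P = D₁ / (r − g) = $54,391.8000 / (0.069 − 0.011) = $937,789.66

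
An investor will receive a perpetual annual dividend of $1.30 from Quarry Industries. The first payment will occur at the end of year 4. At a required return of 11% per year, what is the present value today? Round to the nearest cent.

$8.64

Value at end of year 3: C / r = $1.30 / 0.11 = $11.8182
Discount to today: PV = $11.8182 / (1 + 0.11)^3 = $11.8182 / 1.367631 = $8.64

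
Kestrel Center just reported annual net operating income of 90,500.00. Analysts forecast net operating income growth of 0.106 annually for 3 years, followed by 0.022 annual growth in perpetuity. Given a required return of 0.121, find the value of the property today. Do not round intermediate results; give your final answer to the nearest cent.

1161547.44

D_1 = 100093.00000
D_2 = 110702.85800
D_3 = 122437.36095
Terminal value at year 3: TV = D_3×(1+g_2)/(r−g_2) = 125130.98289/0.099 = 1263949.32211
P_0 = D_1/(1+r)^1 + D_2/(1+r)^2 + D_3/(1+r)^3 + TV/(1+r)^3
    = 89289.02765 + 88094.25922 + 86915.47787 + 897248.67058 = 1161547.43533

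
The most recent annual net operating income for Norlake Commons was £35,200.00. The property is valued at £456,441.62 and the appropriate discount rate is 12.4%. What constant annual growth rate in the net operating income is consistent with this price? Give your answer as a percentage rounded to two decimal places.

P = D₀(1+g)/(r−g) ⇒ P(r−g) = D₀(1+g) ⇒ g(P+D₀) = P·r − D₀
g = (P·r − D₀)/(P + D₀) = (£456,441.62×0.124 − £35,200.00) / (£456,441.62 + £35,200.00) = 0.043525

4.35%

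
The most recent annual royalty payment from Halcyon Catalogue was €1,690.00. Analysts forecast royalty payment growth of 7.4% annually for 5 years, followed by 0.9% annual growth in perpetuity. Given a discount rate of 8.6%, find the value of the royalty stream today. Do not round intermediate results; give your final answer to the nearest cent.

€29122.80

D_1 = 1815.06000
D_2 = 1949.37444
D_3 = 2093.62815
D_4 = 2248.55663
D_5 = 2414.94982
Terminal value at year 5: TV = D_5×(1+g_2)/(r−g_2) = 2436.68437/0.077 = 31645.25157
P_0 = D_1/(1+r)^1 + D_2/(1+r)^2 + D_3/(1+r)^3 + D_4/(1+r)^4 + D_5/(1+r)^5 + TV/(1+r)^5
    = 1671.32597 + 1652.85828 + 1634.59465 + 1616.53283 + 1598.67059 + 20948.81330 = 29122.79561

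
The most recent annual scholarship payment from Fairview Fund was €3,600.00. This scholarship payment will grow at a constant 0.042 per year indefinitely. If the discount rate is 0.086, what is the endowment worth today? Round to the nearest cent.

€85254.55

D₁ = D₀ × (1 + g) = €3,600.00 × 1.042 = €3,751.2000
Growing perpetuity: P = D₁ / (r − g) = €3,751.2000 / (0.086 − 0.042) = €85,254.55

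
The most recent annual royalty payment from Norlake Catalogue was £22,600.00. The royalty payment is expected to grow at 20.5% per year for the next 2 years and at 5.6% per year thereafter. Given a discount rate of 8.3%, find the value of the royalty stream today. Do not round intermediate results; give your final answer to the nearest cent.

£1147397.70

D_1 = 27233.00000
D_2 = 32815.76500
Terminal value at year 2: TV = D_2×(1+g_2)/(r−g_2) = 34653.44784/0.027 = 1283461.03111
P_0 = D_1/(1+r)^1 + D_2/(1+r)^2 + TV/(1+r)^2
    = 25145.89104 + 27978.57683 + 1094273.22714 = 1147397.69502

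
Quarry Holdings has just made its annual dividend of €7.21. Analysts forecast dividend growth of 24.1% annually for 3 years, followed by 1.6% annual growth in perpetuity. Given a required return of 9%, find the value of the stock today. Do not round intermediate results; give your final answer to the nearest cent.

D_1 = 8.94761
D_2 = 11.10398
D_3 = 13.78004
Terminal value at year 3: TV = D_3×(1+g_2)/(r−g_2) = 14.00052/0.074 = 189.19628
P_0 = D_1/(1+r)^1 + D_2/(1+r)^2 + D_3/(1+r)^3 + TV/(1+r)^3
    = 8.20882 + 9.34600 + 10.64072 + 146.09424 = 174.28978

€174.29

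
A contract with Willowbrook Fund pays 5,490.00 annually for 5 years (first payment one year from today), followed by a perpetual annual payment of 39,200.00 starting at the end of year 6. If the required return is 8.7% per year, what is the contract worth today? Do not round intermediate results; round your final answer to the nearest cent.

PV of 5-year annuity: 5,490.00 × [1 − (1+0.087)^−5] / 0.087 = 21521.44853
Perpetuity value at year 5: 39,200.00 / 0.087 = 450574.71264
PV of perpetuity: 450574.71264 / (1+0.087)^5 = 296906.08196
Total PV = 21521.44853 + 296906.08196 = 318427.53049

318427.53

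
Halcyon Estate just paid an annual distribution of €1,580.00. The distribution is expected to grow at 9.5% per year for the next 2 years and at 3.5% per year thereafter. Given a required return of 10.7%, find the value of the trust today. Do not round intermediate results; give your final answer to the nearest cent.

€25331.56

D_1 = 1730.10000
D_2 = 1894.45950
Terminal value at year 2: TV = D_2×(1+g_2)/(r−g_2) = 1960.76558/0.072 = 27232.85531
P_0 = D_1/(1+r)^1 + D_2/(1+r)^2 + TV/(1+r)^2
    = 1562.87263 + 1545.93092 + 22222.75698 = 25331.56052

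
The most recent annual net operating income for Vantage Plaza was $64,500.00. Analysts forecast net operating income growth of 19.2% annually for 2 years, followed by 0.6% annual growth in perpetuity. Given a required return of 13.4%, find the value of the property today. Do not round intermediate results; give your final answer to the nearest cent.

$699176.59

D_1 = 76884.00000
D_2 = 91645.72800
Terminal value at year 2: TV = D_2×(1+g_2)/(r−g_2) = 92195.60237/0.128 = 720278.14350
P_0 = D_1/(1+r)^1 + D_2/(1+r)^2 + TV/(1+r)^2
    = 67798.94180 + 71266.61254 + 560111.03296 = 699176.58730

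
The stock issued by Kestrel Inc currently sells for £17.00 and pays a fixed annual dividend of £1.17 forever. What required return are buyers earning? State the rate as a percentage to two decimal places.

P = C/r ⇒ r = C/P = £1.17/£17.00 = 0.068824

6.88%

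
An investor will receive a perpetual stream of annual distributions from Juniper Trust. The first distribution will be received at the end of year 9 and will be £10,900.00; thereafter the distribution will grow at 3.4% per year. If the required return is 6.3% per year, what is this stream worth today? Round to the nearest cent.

Value at end of year 8: C₁ / (r − g) = £10,900.00 / (0.063 − 0.034) = £375,862.0690
Discount to today: PV = £375,862.0690 / (1 + 0.063)^8 = £375,862.0690 / 1.630295 = £230,548.54

£230548.54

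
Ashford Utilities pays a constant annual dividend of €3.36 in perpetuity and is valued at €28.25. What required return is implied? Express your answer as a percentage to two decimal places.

11.89%

P = C/r ⇒ r = C/P = €3.36/€28.25 = 0.118938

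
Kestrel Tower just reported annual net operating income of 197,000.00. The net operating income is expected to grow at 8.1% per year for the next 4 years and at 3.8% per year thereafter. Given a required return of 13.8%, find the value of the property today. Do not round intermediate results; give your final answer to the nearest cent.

2359081.77

D_1 = 212957.00000
D_2 = 230206.51700
D_3 = 248853.24488
D_4 = 269010.35771
Terminal value at year 4: TV = D_4×(1+g_2)/(r−g_2) = 279232.75131/0.1 = 2792327.51305
P_0 = D_1/(1+r)^1 + D_2/(1+r)^2 + D_3/(1+r)^3 + D_4/(1+r)^4 + TV/(1+r)^4
    = 187132.68893 + 177759.61048 + 168856.00961 + 160398.37117 + 1664935.09269 = 2359081.77288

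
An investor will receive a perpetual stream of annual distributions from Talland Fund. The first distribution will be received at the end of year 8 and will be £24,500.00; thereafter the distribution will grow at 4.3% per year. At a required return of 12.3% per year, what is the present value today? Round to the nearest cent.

£135962.08

Value at end of year 7: C₁ / (r − g) = £24,500.00 / (0.123 − 0.043) = £306,250.0000
Discount to today: PV = £306,250.0000 / (1 + 0.123)^7 = £306,250.0000 / 2.252466 = £135,962.08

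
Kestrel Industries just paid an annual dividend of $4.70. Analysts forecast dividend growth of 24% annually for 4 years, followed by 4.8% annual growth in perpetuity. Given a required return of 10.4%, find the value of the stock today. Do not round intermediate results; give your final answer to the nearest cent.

D_1 = 5.82800
D_2 = 7.22672
D_3 = 8.96113
D_4 = 11.11180
Terminal value at year 4: TV = D_4×(1+g_2)/(r−g_2) = 11.64517/0.056 = 207.94949
P_0 = D_1/(1+r)^1 + D_2/(1+r)^2 + D_3/(1+r)^3 + D_4/(1+r)^4 + TV/(1+r)^4
    = 5.27899 + 5.92930 + 6.65972 + 7.48012 + 139.98502 = 165.33313

$165.33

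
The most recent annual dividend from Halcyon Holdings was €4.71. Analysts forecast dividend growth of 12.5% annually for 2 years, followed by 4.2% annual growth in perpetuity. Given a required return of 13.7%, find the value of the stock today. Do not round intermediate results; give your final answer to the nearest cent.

D_1 = 5.29875
D_2 = 5.96109
Terminal value at year 2: TV = D_2×(1+g_2)/(r−g_2) = 6.21146/0.095 = 65.38379
P_0 = D_1/(1+r)^1 + D_2/(1+r)^2 + TV/(1+r)^2
    = 4.66029 + 4.61111 + 50.57654 = 59.84794

€59.85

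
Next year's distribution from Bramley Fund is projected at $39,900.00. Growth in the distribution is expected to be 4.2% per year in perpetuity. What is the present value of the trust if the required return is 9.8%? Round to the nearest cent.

Growing perpetuity: P = D₁ / (r − g) = $39,900.0000 / (0.098 − 0.042) = $712,500.00

$712500.00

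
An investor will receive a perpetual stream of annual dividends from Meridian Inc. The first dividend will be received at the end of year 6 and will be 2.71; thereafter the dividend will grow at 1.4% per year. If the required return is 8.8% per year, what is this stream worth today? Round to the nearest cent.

Value at end of year 5: C₁ / (r − g) = 2.71 / (0.088 − 0.014) = 36.6216
Discount to today: PV = 36.6216 / (1 + 0.088)^5 = 36.6216 / 1.524560 = 24.02

24.02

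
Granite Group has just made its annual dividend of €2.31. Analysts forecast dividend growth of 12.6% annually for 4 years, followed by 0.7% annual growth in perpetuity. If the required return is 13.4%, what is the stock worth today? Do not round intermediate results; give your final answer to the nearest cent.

€26.88

D_1 = 2.60106
D_2 = 2.92879
D_3 = 3.29782
D_4 = 3.71335
Terminal value at year 4: TV = D_4×(1+g_2)/(r−g_2) = 3.73934/0.127 = 29.44363
P_0 = D_1/(1+r)^1 + D_2/(1+r)^2 + D_3/(1+r)^3 + D_4/(1+r)^4 + TV/(1+r)^4
    = 2.29370 + 2.27752 + 2.26146 + 2.24550 + 17.80488 = 26.88306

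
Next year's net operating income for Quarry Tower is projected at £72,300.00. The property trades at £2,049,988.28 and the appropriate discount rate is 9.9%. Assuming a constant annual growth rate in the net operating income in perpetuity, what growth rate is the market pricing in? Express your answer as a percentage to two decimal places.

6.37%

P = D₁/(r−g) ⇒ g = r − D₁/P = 0.099 − £72,300.00/£2,049,988.28 = 0.063732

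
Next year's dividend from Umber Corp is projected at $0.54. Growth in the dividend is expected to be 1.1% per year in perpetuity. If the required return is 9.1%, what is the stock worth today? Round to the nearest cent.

$6.75

Growing perpetuity: P = D₁ / (r − g) = $0.5400 / (0.091 − 0.011) = $6.75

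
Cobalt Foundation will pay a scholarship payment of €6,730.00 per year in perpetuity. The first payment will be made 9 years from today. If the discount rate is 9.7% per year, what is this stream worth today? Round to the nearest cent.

€33081.89

Value at end of year 8: C / r = €6,730.00 / 0.097 = €69,381.4433
Discount to today: PV = €69,381.4433 / (1 + 0.097)^8 = €69,381.4433 / 2.097264 = €33,081.89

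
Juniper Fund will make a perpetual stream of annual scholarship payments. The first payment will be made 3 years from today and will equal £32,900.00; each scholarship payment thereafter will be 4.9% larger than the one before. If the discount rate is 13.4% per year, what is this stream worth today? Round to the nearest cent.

£300989.17

Value at end of year 2: C₁ / (r − g) = £32,900.00 / (0.134 − 0.049) = £387,058.8235
Discount to today: PV = £387,058.8235 / (1 + 0.134)^2 = £387,058.8235 / 1.285956 = £300,989.17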